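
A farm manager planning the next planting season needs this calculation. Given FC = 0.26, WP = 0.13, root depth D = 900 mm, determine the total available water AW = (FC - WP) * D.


AW = (FC - WP) * D
   = (0.26 - 0.13) * 900
   = 0.13 * 900
   = 117 mm


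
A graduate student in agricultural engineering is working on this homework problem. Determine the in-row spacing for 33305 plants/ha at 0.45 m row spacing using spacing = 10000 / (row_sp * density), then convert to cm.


spacing = 10000 / (row_sp * density)
        = 10000 / (0.45 * 33305)
        = 10000 / 14987.25
        = 0.66723 m = 66.72 cm


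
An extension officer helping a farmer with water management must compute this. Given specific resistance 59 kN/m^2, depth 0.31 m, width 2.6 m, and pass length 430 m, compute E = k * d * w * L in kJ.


E = k * d * w * L
  = 59 * 0.31 * 2.6 * 430
  = 20448.22 kJ


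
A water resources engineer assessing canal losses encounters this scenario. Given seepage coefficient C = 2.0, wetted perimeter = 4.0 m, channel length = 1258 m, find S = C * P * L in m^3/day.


S = C * P * L
  = 2.0 * 4.0 * 1258
  = 10064 m^3/day


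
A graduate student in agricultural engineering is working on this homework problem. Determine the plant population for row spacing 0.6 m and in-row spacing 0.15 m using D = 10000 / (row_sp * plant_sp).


D = 10000 / (row_sp * plant_sp)
  = 10000 / (0.6 * 0.15)
  = 10000 / 0.0900
  = 111111.11 plants/ha


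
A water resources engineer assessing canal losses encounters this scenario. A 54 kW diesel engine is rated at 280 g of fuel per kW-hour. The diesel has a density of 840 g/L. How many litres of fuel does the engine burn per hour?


FC = P * BSFC / rho_fuel
   = 54 * 280 / 840
   = 15120 / 840
   = 18 L/h


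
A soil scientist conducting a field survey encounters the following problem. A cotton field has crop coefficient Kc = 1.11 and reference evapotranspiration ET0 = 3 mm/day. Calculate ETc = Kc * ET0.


ETc = Kc * ET0
    = 1.11 * 3
    = 3.33 mm/day


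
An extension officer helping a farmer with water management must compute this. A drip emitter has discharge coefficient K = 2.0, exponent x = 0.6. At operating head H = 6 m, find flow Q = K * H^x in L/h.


Q = K * H^x
  = 2.0 * 6^0.6
  = 2.0 * 2.9302
  = 5.86 L/h


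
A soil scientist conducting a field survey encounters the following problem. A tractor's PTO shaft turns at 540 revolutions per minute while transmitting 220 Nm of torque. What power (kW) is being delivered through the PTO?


P = 2*pi*n*T / 60000
  = 2*pi * 540 * 220 / 60000
  = 746442.41 / 60000
  = 12.44 kW


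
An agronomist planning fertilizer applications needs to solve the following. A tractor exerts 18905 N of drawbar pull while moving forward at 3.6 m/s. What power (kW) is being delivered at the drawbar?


P = F * v / 1000
  = 18905 * 3.6 / 1000
  = 68058 / 1000
  = 68.06 kW


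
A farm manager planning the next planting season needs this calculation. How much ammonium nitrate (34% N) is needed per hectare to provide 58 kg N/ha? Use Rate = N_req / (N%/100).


Rate = N_required / (N_content / 100)
     = 58 / (34 / 100)
     = 58 / 0.34
     = 170.59 kg/ha


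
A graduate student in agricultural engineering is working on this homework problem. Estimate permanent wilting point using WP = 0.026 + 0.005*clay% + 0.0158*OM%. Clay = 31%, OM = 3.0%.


WP = 0.026 + 0.005*31 + 0.0158*3.0
   = 0.026 + 0.1550 + 0.0474
   = 0.2284


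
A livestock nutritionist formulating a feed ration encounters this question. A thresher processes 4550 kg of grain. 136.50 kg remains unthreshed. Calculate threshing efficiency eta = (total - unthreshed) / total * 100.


eta = (total - unthreshed) / total * 100
    = (4550 - 136.50) / 4550 * 100
    = 4413.50 / 4550 * 100
    = 97%


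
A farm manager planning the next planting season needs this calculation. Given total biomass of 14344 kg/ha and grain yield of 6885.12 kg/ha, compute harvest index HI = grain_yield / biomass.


HI = grain_yield / biomass
   = 6885.12 / 14344
   = 0.48


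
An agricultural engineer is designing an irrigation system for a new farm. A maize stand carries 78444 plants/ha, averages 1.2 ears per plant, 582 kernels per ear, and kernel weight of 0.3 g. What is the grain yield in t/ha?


Y = density * ears * kernels * kw
  = 78444 * 1.2 * 582 * 0.3 g/ha
  = 16435586.88 g/ha
  = 16435.59 kg/ha = 16.44 t/ha


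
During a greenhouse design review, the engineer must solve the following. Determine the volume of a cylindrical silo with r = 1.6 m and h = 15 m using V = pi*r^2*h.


V = pi * r^2 * h
  = pi * 1.6^2 * 15
  = pi * 2.56 * 15
  = 120.64 m^3


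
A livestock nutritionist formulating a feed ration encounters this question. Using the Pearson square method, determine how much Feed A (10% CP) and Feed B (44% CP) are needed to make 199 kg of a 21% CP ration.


parts_A = CP_b - target = 44 - 21 = 23
parts_B = target - CP_a = 21 - 10 = 11
total_parts = 23 + 11 = 34
Feed A = 199 * 23 / 34 = 134.62 kg
Feed B = 199 * 11 / 34 = 64.38 kg

134.62 kg


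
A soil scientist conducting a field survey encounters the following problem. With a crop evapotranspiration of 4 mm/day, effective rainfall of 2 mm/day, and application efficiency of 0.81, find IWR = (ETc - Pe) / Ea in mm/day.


IWR = (ETc - Pe) / Ea
    = (4 - 2) / 0.81
    = 2 / 0.81
    = 2.47 mm/day


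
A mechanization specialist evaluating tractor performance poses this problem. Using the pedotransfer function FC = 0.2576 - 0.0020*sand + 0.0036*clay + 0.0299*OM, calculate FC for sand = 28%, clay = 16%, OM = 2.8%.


FC = 0.2576 - 0.0020*28 + 0.0036*16 + 0.0299*2.8
   = 0.2576 - 0.0560 + 0.0576 + 0.0837
   = 0.3429


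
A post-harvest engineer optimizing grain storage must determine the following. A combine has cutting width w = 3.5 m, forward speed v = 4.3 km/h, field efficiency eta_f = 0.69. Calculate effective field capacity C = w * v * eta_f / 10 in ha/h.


C = w * v * eta_f / 10
  = 3.5 * 4.3 * 0.69 / 10
  = 10.38 / 10
  = 1.04 ha/h


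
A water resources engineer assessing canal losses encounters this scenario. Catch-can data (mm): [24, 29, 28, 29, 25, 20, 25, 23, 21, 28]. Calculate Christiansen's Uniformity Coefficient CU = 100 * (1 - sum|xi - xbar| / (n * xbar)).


xbar = 252 / 10 = 25.200
sum|xi - xbar| = 26.400
CU = 100 * (1 - 26.400 / (10 * 25.200))
   = 100 * (1 - 0.1048)
   = 89.52%


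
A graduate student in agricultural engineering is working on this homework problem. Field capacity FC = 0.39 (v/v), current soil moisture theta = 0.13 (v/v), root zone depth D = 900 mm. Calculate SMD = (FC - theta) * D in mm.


SMD = (FC - theta) * D
    = (0.39 - 0.13) * 900
    = 0.260 * 900
    = 234 mm


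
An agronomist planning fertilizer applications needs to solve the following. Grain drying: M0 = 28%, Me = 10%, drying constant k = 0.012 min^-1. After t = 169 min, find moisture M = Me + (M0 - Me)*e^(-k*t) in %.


M = Me + (M0 - Me) * e^(-k*t)
  = 10 + (28 - 10) * e^(-0.012*169)
  = 10 + 18 * e^(-2.028)
  = 10 + 18 * 0.13160
  = 10 + 2.3688
  = 12.37%


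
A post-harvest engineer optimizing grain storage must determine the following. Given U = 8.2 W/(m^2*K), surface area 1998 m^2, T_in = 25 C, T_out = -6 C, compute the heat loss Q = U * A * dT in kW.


dT = 25 - (-6) = 31 K
Q = U * A * dT
  = 8.2 * 1998 * 31
  = 507891.60 W = 507.89 kW


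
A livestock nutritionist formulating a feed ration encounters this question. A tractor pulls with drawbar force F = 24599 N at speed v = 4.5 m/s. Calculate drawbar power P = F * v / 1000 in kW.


P = F * v / 1000
  = 24599 * 4.5 / 1000
  = 110695.50 / 1000
  = 110.70 kW


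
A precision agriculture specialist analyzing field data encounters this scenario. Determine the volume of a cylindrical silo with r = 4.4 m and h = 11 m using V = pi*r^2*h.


V = pi * r^2 * h
  = pi * 4.4^2 * 11
  = pi * 19.36 * 11
  = 669.03 m^3


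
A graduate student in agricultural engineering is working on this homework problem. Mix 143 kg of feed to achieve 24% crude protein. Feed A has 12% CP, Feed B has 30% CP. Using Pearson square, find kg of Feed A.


parts_A = CP_b - target = 30 - 24 = 6
parts_B = target - CP_a = 24 - 12 = 12
total_parts = 6 + 12 = 18
Feed A = 143 * 6 / 18 = 47.67 kg
Feed B = 143 * 12 / 18 = 95.33 kg

47.67 kg


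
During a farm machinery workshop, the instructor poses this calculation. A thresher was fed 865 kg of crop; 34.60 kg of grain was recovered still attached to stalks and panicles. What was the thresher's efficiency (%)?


eta = (total - unthreshed) / total * 100
    = (865 - 34.60) / 865 * 100
    = 830.40 / 865 * 100
    = 96%


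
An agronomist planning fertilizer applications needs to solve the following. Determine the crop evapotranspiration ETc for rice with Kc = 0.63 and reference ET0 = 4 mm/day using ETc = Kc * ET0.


ETc = Kc * ET0
    = 0.63 * 4
    = 2.52 mm/day


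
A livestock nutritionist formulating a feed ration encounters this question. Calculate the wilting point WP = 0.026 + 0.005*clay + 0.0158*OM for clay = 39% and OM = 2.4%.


WP = 0.026 + 0.005*39 + 0.0158*2.4
   = 0.026 + 0.1950 + 0.0379
   = 0.2589


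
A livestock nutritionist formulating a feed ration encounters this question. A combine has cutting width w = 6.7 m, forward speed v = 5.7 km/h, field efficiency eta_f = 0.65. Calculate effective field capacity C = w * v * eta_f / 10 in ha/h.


C = w * v * eta_f / 10
  = 6.7 * 5.7 * 0.65 / 10
  = 24.82 / 10
  = 2.48 ha/h


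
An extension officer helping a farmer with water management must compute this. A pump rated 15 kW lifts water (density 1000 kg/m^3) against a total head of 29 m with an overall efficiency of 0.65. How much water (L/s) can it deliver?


Q = (P * 1000 * eta) / (rho * g * H)
  = (15 * 1000 * 0.65) / (1000 * 9.81 * 29)
  = 9750 / 284490
  = 0.03427 m^3/s = 34.27 L/s


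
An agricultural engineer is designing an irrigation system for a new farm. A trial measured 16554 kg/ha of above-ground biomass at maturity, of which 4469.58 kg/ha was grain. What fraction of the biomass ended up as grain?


HI = grain_yield / biomass
   = 4469.58 / 16554
   = 0.27


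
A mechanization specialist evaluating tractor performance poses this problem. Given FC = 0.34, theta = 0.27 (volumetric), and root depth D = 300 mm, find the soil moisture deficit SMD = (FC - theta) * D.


SMD = (FC - theta) * D
    = (0.34 - 0.27) * 300
    = 0.070 * 300
    = 21 mm


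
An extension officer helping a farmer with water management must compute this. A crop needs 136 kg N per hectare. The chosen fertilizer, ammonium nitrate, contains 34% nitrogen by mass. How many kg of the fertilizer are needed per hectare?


Rate = N_required / (N_content / 100)
     = 136 / (34 / 100)
     = 136 / 0.34
     = 400 kg/ha


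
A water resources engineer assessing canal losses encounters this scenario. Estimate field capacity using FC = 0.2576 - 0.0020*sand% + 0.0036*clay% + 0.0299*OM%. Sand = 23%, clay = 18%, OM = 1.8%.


FC = 0.2576 - 0.0020*23 + 0.0036*18 + 0.0299*1.8
   = 0.2576 - 0.0460 + 0.0648 + 0.0538
   = 0.3302


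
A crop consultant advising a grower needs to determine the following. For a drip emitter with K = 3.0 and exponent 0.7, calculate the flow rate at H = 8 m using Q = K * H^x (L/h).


Q = K * H^x
  = 3.0 * 8^0.7
  = 3.0 * 4.2871
  = 12.86 L/h


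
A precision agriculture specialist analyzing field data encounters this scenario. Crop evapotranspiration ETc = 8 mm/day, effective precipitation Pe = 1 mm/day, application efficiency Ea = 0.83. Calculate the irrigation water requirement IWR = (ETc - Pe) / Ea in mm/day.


IWR = (ETc - Pe) / Ea
    = (8 - 1) / 0.83
    = 7 / 0.83
    = 8.43 mm/day


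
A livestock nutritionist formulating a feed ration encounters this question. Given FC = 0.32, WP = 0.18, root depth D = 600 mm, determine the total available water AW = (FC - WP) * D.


AW = (FC - WP) * D
   = (0.32 - 0.18) * 600
   = 0.14 * 600
   = 84 mm


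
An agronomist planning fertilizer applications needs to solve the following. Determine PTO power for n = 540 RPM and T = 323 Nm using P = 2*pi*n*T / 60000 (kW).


P = 2*pi*n*T / 60000
  = 2*pi * 540 * 323 / 60000
  = 1095913.18 / 60000
  = 18.27 kW


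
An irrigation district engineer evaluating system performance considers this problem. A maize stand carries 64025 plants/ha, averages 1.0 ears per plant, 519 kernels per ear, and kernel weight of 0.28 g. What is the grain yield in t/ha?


Y = density * ears * kernels * kw
  = 64025 * 1.0 * 519 * 0.28 g/ha
  = 9304113 g/ha
  = 9304.11 kg/ha = 9.30 t/ha


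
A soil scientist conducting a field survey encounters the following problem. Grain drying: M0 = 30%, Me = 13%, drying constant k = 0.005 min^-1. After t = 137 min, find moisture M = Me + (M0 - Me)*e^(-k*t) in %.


M = Me + (M0 - Me) * e^(-k*t)
  = 13 + (30 - 13) * e^(-0.005*137)
  = 13 + 17 * e^(-0.685)
  = 13 + 17 * 0.50409
  = 13 + 8.5695
  = 21.57%


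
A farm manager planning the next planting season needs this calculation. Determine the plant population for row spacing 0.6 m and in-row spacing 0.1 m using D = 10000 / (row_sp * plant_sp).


D = 10000 / (row_sp * plant_sp)
  = 10000 / (0.6 * 0.1)
  = 10000 / 0.0600
  = 166666.67 plants/ha


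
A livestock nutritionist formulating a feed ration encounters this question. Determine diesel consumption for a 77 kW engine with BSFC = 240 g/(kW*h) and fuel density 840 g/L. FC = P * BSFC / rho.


FC = P * BSFC / rho_fuel
   = 77 * 240 / 840
   = 18480 / 840
   = 22 L/h


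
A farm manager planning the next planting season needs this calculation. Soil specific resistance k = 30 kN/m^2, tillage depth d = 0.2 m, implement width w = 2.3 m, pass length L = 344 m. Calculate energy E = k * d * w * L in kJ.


E = k * d * w * L
  = 30 * 0.2 * 2.3 * 344
  = 4747.20 kJ


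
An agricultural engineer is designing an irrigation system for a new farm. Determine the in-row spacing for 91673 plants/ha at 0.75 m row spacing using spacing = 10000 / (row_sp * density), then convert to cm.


spacing = 10000 / (row_sp * density)
        = 10000 / (0.75 * 91673)
        = 10000 / 68754.75
        = 0.14544 m = 14.54 cm


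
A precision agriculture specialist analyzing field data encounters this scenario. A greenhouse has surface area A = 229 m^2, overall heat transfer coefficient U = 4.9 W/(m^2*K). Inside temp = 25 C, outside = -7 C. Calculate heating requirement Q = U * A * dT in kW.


dT = 25 - (-7) = 32 K
Q = U * A * dT
  = 4.9 * 229 * 32
  = 35907.20 W = 35.91 kW


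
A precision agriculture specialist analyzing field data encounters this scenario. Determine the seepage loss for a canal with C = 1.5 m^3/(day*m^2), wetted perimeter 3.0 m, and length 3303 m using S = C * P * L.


S = C * P * L
  = 1.5 * 3.0 * 3303
  = 14863.50 m^3/day


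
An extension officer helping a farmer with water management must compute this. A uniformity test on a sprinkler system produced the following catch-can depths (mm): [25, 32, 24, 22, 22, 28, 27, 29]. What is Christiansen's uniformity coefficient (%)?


xbar = 209 / 8 = 26.125
sum|xi - xbar| = 23
CU = 100 * (1 - 23 / (8 * 26.125))
   = 100 * (1 - 0.1100)
   = 89.00%


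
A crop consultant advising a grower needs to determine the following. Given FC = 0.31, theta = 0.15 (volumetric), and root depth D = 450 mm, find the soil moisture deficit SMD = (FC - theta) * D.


SMD = (FC - theta) * D
    = (0.31 - 0.15) * 450
    = 0.160 * 450
    = 72 mm


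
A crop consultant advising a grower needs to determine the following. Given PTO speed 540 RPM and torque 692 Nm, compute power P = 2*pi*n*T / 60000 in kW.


P = 2*pi*n*T / 60000
  = 2*pi * 540 * 692 / 60000
  = 2347900.69 / 60000
  = 39.13 kW


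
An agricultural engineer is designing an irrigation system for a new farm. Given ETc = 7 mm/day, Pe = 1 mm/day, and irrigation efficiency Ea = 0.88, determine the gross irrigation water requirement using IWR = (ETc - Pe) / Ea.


IWR = (ETc - Pe) / Ea
    = (7 - 1) / 0.88
    = 6 / 0.88
    = 6.82 mm/day


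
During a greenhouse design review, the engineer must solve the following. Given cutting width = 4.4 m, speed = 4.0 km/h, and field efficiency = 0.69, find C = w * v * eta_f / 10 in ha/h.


C = w * v * eta_f / 10
  = 4.4 * 4.0 * 0.69 / 10
  = 12.14 / 10
  = 1.21 ha/h


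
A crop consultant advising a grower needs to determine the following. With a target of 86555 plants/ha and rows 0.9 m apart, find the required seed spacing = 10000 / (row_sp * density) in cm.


spacing = 10000 / (row_sp * density)
        = 10000 / (0.9 * 86555)
        = 10000 / 77899.50
        = 0.12837 m = 12.84 cm


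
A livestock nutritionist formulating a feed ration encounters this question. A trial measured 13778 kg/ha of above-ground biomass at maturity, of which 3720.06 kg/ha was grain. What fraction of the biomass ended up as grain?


HI = grain_yield / biomass
   = 3720.06 / 13778
   = 0.27


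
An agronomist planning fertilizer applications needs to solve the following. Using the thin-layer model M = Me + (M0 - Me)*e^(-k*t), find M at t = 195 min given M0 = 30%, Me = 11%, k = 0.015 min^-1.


M = Me + (M0 - Me) * e^(-k*t)
  = 11 + (30 - 11) * e^(-0.015*195)
  = 11 + 19 * e^(-2.925)
  = 11 + 19 * 0.05366
  = 11 + 1.0196
  = 12.02%


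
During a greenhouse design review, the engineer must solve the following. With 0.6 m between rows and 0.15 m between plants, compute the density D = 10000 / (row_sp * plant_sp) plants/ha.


D = 10000 / (row_sp * plant_sp)
  = 10000 / (0.6 * 0.15)
  = 10000 / 0.0900
  = 111111.11 plants/ha


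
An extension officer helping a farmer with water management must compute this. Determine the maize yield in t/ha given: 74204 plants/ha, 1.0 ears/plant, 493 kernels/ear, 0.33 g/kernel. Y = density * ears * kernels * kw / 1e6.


Y = density * ears * kernels * kw
  = 74204 * 1.0 * 493 * 0.33 g/ha
  = 12072248.76 g/ha
  = 12072.25 kg/ha = 12.07 t/ha


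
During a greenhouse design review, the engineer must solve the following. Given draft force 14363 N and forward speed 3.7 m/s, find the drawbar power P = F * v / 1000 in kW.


P = F * v / 1000
  = 14363 * 3.7 / 1000
  = 53143.10 / 1000
  = 53.14 kW


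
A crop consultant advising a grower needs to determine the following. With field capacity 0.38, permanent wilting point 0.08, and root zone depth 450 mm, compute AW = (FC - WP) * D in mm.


AW = (FC - WP) * D
   = (0.38 - 0.08) * 450
   = 0.30 * 450
   = 135 mm


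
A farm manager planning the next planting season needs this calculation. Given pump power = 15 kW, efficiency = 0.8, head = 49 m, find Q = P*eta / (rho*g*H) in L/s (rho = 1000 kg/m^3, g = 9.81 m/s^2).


Q = (P * 1000 * eta) / (rho * g * H)
  = (15 * 1000 * 0.8) / (1000 * 9.81 * 49)
  = 12000 / 480690
  = 0.02496 m^3/s = 24.96 L/s


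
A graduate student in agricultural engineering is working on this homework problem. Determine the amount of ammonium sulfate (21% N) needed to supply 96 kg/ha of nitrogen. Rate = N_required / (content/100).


Rate = N_required / (N_content / 100)
     = 96 / (21 / 100)
     = 96 / 0.21
     = 457.14 kg/ha


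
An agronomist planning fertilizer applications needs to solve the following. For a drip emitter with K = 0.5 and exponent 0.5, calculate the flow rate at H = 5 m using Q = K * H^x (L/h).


Q = K * H^x
  = 0.5 * 5^0.5
  = 0.5 * 2.2361
  = 1.12 L/h


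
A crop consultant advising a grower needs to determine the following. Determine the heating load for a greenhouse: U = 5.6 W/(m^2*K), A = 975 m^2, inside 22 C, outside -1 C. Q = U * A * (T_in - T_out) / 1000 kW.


dT = 22 - (-1) = 23 K
Q = U * A * dT
  = 5.6 * 975 * 23
  = 125580 W = 125.58 kW


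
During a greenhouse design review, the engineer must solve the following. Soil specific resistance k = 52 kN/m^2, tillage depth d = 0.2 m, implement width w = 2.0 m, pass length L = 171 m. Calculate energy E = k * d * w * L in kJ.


E = k * d * w * L
  = 52 * 0.2 * 2.0 * 171
  = 3556.80 kJ


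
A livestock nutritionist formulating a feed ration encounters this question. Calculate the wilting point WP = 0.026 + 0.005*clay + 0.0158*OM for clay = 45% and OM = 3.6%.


WP = 0.026 + 0.005*45 + 0.0158*3.6
   = 0.026 + 0.2250 + 0.0569
   = 0.3079


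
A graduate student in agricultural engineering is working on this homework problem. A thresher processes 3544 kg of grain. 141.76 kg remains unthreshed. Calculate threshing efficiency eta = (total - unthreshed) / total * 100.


eta = (total - unthreshed) / total * 100
    = (3544 - 141.76) / 3544 * 100
    = 3402.24 / 3544 * 100
    = 96%


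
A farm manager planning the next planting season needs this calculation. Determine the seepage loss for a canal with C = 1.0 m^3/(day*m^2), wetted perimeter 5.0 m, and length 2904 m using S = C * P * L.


S = C * P * L
  = 1.0 * 5.0 * 2904
  = 14520 m^3/day


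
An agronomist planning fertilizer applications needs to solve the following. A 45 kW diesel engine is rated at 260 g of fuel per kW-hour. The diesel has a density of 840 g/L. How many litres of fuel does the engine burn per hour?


FC = P * BSFC / rho_fuel
   = 45 * 260 / 840
   = 11700 / 840
   = 13.93 L/h


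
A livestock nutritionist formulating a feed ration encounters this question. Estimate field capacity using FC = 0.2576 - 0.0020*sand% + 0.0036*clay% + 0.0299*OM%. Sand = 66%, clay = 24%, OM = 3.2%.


FC = 0.2576 - 0.0020*66 + 0.0036*24 + 0.0299*3.2
   = 0.2576 - 0.1320 + 0.0864 + 0.0957
   = 0.3077


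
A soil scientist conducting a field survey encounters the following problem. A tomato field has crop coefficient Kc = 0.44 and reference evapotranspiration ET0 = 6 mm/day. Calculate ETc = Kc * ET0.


ETc = Kc * ET0
    = 0.44 * 6
    = 2.64 mm/day


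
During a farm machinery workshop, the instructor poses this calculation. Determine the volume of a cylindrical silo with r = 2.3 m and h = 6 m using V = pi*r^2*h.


V = pi * r^2 * h
  = pi * 2.3^2 * 6
  = pi * 5.29 * 6
  = 99.71 m^3


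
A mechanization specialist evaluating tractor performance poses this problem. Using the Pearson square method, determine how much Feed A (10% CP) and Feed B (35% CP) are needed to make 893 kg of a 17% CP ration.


parts_A = CP_b - target = 35 - 17 = 18
parts_B = target - CP_a = 17 - 10 = 7
total_parts = 18 + 7 = 25
Feed A = 893 * 18 / 25 = 642.96 kg
Feed B = 893 * 7 / 25 = 250.04 kg

642.96 kg


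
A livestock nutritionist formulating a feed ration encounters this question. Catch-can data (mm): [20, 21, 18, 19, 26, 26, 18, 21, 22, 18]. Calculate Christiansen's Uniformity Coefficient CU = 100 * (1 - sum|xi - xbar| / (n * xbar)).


xbar = 209 / 10 = 20.900
sum|xi - xbar| = 23
CU = 100 * (1 - 23 / (10 * 20.900))
   = 100 * (1 - 0.1100)
   = 89.00%


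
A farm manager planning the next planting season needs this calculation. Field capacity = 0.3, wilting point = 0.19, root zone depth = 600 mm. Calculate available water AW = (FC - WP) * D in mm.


AW = (FC - WP) * D
   = (0.3 - 0.19) * 600
   = 0.11 * 600
   = 66 mm


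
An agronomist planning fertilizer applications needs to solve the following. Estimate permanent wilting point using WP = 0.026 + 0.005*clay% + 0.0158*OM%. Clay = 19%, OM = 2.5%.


WP = 0.026 + 0.005*19 + 0.0158*2.5
   = 0.026 + 0.0950 + 0.0395
   = 0.1605


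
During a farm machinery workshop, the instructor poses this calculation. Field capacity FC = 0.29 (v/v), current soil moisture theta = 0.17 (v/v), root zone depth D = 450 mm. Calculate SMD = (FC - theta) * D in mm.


SMD = (FC - theta) * D
    = (0.29 - 0.17) * 450
    = 0.120 * 450
    = 54 mm


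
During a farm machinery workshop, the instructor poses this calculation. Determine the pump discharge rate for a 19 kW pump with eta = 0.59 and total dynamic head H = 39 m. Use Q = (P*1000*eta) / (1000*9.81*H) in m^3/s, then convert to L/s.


Q = (P * 1000 * eta) / (rho * g * H)
  = (19 * 1000 * 0.59) / (1000 * 9.81 * 39)
  = 11210 / 382590
  = 0.02930 m^3/s = 29.30 L/s


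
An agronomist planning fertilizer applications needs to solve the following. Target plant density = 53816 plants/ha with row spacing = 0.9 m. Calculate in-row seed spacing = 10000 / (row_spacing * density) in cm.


spacing = 10000 / (row_sp * density)
        = 10000 / (0.9 * 53816)
        = 10000 / 48434.40
        = 0.20646 m = 20.65 cm


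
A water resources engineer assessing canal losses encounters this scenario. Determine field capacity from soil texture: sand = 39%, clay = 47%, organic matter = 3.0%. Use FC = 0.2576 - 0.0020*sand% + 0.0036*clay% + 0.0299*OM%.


FC = 0.2576 - 0.0020*39 + 0.0036*47 + 0.0299*3.0
   = 0.2576 - 0.0780 + 0.1692 + 0.0897
   = 0.4385


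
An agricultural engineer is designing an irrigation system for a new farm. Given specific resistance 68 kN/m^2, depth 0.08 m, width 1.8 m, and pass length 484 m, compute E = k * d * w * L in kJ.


E = k * d * w * L
  = 68 * 0.08 * 1.8 * 484
  = 4739.33 kJ


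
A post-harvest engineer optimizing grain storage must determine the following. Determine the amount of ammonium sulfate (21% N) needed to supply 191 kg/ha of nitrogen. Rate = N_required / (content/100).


Rate = N_required / (N_content / 100)
     = 191 / (21 / 100)
     = 191 / 0.21
     = 909.52 kg/ha


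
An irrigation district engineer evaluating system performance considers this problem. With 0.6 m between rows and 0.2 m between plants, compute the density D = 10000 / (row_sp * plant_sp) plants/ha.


D = 10000 / (row_sp * plant_sp)
  = 10000 / (0.6 * 0.2)
  = 10000 / 0.1200
  = 83333.33 plants/ha


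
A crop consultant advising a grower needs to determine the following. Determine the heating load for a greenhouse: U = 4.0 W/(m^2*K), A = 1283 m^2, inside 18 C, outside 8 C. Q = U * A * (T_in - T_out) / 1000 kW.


dT = 18 - (8) = 10 K
Q = U * A * dT
  = 4.0 * 1283 * 10
  = 51320 W = 51.32 kW


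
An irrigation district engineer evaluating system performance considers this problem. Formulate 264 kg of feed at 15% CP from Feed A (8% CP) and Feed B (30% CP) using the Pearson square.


parts_A = CP_b - target = 30 - 15 = 15
parts_B = target - CP_a = 15 - 8 = 7
total_parts = 15 + 7 = 22
Feed A = 264 * 15 / 22 = 180 kg
Feed B = 264 * 7 / 22 = 84 kg

180 kg


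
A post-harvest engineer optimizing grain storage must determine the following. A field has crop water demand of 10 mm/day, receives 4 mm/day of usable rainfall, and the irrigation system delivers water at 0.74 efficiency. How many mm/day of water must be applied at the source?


IWR = (ETc - Pe) / Ea
    = (10 - 4) / 0.74
    = 6 / 0.74
    = 8.11 mm/day


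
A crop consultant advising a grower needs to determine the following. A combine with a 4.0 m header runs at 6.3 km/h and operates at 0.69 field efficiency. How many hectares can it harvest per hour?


C = w * v * eta_f / 10
  = 4.0 * 6.3 * 0.69 / 10
  = 17.39 / 10
  = 1.74 ha/h


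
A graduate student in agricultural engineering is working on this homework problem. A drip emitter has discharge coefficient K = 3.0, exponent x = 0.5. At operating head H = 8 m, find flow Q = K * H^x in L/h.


Q = K * H^x
  = 3.0 * 8^0.5
  = 3.0 * 2.8284
  = 8.49 L/h


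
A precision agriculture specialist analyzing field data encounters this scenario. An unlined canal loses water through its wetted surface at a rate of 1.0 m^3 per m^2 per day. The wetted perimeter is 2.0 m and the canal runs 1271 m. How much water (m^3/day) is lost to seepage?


S = C * P * L
  = 1.0 * 2.0 * 1271
  = 2542 m^3/day


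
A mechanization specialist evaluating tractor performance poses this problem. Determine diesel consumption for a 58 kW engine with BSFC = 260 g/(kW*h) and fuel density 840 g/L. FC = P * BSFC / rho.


FC = P * BSFC / rho_fuel
   = 58 * 260 / 840
   = 15080 / 840
   = 17.95 L/h


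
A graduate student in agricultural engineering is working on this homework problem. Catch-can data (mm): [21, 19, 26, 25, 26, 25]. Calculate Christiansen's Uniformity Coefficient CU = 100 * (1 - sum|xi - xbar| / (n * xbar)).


xbar = 142 / 6 = 23.667
sum|xi - xbar| = 14.667
CU = 100 * (1 - 14.667 / (6 * 23.667))
   = 100 * (1 - 0.1033)
   = 89.67%


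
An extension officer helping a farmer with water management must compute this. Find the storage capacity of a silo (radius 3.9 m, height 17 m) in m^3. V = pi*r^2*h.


V = pi * r^2 * h
  = pi * 3.9^2 * 17
  = pi * 15.21 * 17
  = 812.32 m^3


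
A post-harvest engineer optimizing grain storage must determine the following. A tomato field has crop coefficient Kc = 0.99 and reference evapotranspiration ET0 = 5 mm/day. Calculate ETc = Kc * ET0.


ETc = Kc * ET0
    = 0.99 * 5
    = 4.95 mm/day


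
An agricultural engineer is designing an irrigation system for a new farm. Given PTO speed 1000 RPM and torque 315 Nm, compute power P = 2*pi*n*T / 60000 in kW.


P = 2*pi*n*T / 60000
  = 2*pi * 1000 * 315 / 60000
  = 1979203.37 / 60000
  = 32.99 kW


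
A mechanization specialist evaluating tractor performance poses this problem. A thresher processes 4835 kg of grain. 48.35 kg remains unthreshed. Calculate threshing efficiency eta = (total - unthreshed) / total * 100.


eta = (total - unthreshed) / total * 100
    = (4835 - 48.35) / 4835 * 100
    = 4786.65 / 4835 * 100
    = 99%


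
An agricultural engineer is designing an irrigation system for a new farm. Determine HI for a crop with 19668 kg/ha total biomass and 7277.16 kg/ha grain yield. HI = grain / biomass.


HI = grain_yield / biomass
   = 7277.16 / 19668
   = 0.37


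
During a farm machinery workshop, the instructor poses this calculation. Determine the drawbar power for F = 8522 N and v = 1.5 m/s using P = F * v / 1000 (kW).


P = F * v / 1000
  = 8522 * 1.5 / 1000
  = 12783 / 1000
  = 12.78 kW


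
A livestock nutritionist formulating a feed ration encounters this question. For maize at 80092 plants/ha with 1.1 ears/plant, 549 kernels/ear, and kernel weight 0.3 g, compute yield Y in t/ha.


Y = density * ears * kernels * kw
  = 80092 * 1.1 * 549 * 0.3 g/ha
  = 14510267.64 g/ha
  = 14510.27 kg/ha = 14.51 t/ha


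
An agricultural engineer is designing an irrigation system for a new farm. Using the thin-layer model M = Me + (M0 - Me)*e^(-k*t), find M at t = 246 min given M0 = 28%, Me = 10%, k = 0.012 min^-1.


M = Me + (M0 - Me) * e^(-k*t)
  = 10 + (28 - 10) * e^(-0.012*246)
  = 10 + 18 * e^(-2.952)
  = 10 + 18 * 0.05224
  = 10 + 0.9402
  = 10.94%


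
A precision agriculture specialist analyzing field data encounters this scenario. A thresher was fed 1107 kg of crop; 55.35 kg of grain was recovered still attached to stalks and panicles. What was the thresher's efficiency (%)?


eta = (total - unthreshed) / total * 100
    = (1107 - 55.35) / 1107 * 100
    = 1051.65 / 1107 * 100
    = 95%


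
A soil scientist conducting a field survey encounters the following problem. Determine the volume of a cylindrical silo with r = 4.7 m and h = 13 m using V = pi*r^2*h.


V = pi * r^2 * h
  = pi * 4.7^2 * 13
  = pi * 22.09 * 13
  = 902.17 m^3


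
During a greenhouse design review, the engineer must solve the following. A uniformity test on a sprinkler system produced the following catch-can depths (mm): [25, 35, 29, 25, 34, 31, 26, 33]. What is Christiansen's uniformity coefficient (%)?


xbar = 238 / 8 = 29.750
sum|xi - xbar| = 28
CU = 100 * (1 - 28 / (8 * 29.750))
   = 100 * (1 - 0.1176)
   = 88.24%


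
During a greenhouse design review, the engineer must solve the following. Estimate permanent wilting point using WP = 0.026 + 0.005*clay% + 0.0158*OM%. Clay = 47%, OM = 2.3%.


WP = 0.026 + 0.005*47 + 0.0158*2.3
   = 0.026 + 0.2350 + 0.0363
   = 0.2973


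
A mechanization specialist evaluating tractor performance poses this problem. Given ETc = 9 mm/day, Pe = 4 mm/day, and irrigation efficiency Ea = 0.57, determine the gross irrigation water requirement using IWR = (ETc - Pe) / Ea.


IWR = (ETc - Pe) / Ea
    = (9 - 4) / 0.57
    = 5 / 0.57
    = 8.77 mm/day


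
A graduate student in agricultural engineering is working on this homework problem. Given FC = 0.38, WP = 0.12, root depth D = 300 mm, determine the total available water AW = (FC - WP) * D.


AW = (FC - WP) * D
   = (0.38 - 0.12) * 300
   = 0.26 * 300
   = 78 mm


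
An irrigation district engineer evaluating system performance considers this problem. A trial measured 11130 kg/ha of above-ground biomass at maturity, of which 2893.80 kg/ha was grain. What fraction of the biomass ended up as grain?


HI = grain_yield / biomass
   = 2893.80 / 11130
   = 0.26


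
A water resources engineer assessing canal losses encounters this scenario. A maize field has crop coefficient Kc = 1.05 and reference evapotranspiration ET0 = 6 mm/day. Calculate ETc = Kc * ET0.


ETc = Kc * ET0
    = 1.05 * 6
    = 6.30 mm/day


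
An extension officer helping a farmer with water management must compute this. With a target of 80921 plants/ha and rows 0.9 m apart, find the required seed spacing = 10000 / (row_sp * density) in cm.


spacing = 10000 / (row_sp * density)
        = 10000 / (0.9 * 80921)
        = 10000 / 72828.90
        = 0.13731 m = 13.73 cm


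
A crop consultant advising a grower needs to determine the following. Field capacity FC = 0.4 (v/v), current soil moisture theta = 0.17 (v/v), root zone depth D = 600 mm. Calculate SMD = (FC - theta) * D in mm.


SMD = (FC - theta) * D
    = (0.4 - 0.17) * 600
    = 0.230 * 600
    = 138 mm


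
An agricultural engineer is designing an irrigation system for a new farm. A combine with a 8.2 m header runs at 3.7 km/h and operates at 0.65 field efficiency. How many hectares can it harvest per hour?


C = w * v * eta_f / 10
  = 8.2 * 3.7 * 0.65 / 10
  = 19.72 / 10
  = 1.97 ha/h


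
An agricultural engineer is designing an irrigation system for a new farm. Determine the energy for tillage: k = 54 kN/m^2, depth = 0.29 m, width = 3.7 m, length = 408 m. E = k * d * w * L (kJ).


E = k * d * w * L
  = 54 * 0.29 * 3.7 * 408
  = 23640.34 kJ


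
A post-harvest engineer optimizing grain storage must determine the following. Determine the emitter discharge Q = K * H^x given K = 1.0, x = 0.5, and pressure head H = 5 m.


Q = K * H^x
  = 1.0 * 5^0.5
  = 1.0 * 2.2361
  = 2.24 L/h


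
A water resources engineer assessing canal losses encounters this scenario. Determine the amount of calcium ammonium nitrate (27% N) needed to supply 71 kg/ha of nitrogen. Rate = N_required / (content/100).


Rate = N_required / (N_content / 100)
     = 71 / (27 / 100)
     = 71 / 0.27
     = 262.96 kg/ha


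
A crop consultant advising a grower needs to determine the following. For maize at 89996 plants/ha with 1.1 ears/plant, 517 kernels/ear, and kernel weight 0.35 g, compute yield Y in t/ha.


Y = density * ears * kernels * kw
  = 89996 * 1.1 * 517 * 0.35 g/ha
  = 17913253.82 g/ha
  = 17913.25 kg/ha = 17.91 t/ha


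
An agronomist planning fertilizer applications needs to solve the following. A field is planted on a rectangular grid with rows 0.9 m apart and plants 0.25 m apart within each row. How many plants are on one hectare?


D = 10000 / (row_sp * plant_sp)
  = 10000 / (0.9 * 0.25)
  = 10000 / 0.2250
  = 44444.44 plants/ha


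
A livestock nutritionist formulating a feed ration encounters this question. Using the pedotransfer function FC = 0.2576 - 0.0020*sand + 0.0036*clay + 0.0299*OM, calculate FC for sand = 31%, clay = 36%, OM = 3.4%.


FC = 0.2576 - 0.0020*31 + 0.0036*36 + 0.0299*3.4
   = 0.2576 - 0.0620 + 0.1296 + 0.1017
   = 0.4269


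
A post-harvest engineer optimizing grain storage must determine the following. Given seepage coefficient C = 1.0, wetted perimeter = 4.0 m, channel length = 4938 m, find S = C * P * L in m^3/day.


S = C * P * L
  = 1.0 * 4.0 * 4938
  = 19752 m^3/day


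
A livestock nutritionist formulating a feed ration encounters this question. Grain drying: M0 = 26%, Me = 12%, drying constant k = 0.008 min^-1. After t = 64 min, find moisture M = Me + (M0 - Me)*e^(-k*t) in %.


M = Me + (M0 - Me) * e^(-k*t)
  = 12 + (26 - 12) * e^(-0.008*64)
  = 12 + 14 * e^(-0.512)
  = 12 + 14 * 0.59930
  = 12 + 8.3901
  = 20.39%


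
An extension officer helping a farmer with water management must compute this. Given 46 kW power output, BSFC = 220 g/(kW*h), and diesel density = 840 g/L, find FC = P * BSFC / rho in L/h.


FC = P * BSFC / rho_fuel
   = 46 * 220 / 840
   = 10120 / 840
   = 12.05 L/h


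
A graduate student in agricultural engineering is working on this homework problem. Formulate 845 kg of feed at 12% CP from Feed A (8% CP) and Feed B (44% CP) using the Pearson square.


parts_A = CP_b - target = 44 - 12 = 32
parts_B = target - CP_a = 12 - 8 = 4
total_parts = 32 + 4 = 36
Feed A = 845 * 32 / 36 = 751.11 kg
Feed B = 845 * 4 / 36 = 93.89 kg

751.11 kg


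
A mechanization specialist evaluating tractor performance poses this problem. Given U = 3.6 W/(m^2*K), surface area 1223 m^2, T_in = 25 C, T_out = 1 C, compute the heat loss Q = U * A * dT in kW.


dT = 25 - (1) = 24 K
Q = U * A * dT
  = 3.6 * 1223 * 24
  = 105667.20 W = 105.67 kW


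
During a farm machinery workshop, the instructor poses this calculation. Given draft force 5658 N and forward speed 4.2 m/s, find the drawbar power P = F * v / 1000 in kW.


P = F * v / 1000
  = 5658 * 4.2 / 1000
  = 23763.60 / 1000
  = 23.76 kW


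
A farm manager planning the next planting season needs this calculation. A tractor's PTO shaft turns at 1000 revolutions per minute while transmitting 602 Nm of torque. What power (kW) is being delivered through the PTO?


P = 2*pi*n*T / 60000
  = 2*pi * 1000 * 602 / 60000
  = 3782477.55 / 60000
  = 63.04 kW


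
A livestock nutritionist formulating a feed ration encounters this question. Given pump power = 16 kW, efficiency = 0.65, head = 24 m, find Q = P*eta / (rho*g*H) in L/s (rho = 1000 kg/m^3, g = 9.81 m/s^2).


Q = (P * 1000 * eta) / (rho * g * H)
  = (16 * 1000 * 0.65) / (1000 * 9.81 * 24)
  = 10400 / 235440
  = 0.04417 m^3/s = 44.17 L/s


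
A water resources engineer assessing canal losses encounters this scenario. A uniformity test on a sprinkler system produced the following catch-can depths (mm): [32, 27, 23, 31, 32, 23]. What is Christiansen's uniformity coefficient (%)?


xbar = 168 / 6 = 28
sum|xi - xbar| = 22
CU = 100 * (1 - 22 / (6 * 28))
   = 100 * (1 - 0.1310)
   = 86.90%


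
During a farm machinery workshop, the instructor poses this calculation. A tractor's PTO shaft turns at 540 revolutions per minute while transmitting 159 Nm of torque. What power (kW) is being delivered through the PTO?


P = 2*pi*n*T / 60000
  = 2*pi * 540 * 159 / 60000
  = 539474.29 / 60000
  = 8.99 kW


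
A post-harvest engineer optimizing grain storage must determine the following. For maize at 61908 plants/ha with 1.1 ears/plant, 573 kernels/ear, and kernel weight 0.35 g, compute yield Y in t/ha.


Y = density * ears * kernels * kw
  = 61908 * 1.1 * 573 * 0.35 g/ha
  = 13657214.34 g/ha
  = 13657.21 kg/ha = 13.66 t/ha


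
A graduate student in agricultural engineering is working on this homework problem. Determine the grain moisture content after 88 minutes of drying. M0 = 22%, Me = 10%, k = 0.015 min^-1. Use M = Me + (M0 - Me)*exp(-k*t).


M = Me + (M0 - Me) * e^(-k*t)
  = 10 + (22 - 10) * e^(-0.015*88)
  = 10 + 12 * e^(-1.320)
  = 10 + 12 * 0.26714
  = 10 + 3.2056
  = 13.21%


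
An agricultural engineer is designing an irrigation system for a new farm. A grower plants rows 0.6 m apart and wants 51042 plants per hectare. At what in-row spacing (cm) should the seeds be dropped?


spacing = 10000 / (row_sp * density)
        = 10000 / (0.6 * 51042)
        = 10000 / 30625.20
        = 0.32653 m = 32.65 cm


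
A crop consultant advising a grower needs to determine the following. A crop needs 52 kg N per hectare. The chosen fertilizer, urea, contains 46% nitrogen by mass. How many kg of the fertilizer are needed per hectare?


Rate = N_required / (N_content / 100)
     = 52 / (46 / 100)
     = 52 / 0.46
     = 113.04 kg/ha
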